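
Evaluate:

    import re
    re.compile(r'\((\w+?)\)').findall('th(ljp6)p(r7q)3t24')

['ljp6', 'r7q']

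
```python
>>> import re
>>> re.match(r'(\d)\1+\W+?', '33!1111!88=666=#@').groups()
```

('3',)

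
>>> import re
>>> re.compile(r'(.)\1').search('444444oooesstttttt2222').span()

After group 1 captures some text, `\1` only succeeds where that same text appears again.
The match spans [0:2] → '44'.

(0, 2)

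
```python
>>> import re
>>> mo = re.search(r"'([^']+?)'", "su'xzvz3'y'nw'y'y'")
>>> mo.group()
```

"'xzvz3'"

`re.search` tries every starting position until one works.
The match spans [2:9] → "'xzvz3'".
Captured: group 1 = 'xzvz3'.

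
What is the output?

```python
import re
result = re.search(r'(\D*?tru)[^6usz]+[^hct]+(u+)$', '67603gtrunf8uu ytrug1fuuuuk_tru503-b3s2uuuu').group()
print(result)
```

The pattern matches zero or more of a non-digit (lazy), then the literal 'tru' (captured); then one or more of any character except [6usz], then one or more of any character except [hct]; then one or more of a literal 'u' (captured); then anchored at the end.
`re.search` tries every starting position until one works.
The match spans [21:43] → 'fuuuuk_tru503-b3s2uuuu'.
Captured: group 1 = 'fuuuuk_tru', group 2 = 'u'.

fuuuuk_tru503-b3s2uuuu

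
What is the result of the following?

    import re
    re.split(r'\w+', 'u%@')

The pattern matches one or more of a word character.
Splitting on the pattern gives 2 pieces.

['', '%@']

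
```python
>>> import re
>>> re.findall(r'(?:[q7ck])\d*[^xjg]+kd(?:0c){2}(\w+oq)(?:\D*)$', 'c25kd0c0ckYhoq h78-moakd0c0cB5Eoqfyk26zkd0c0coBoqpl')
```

This matches one of [q7ck] (non-capturing group); then zero or more of a digit, then one or more of any character except [xjg]; then the literal 'kd', then the literal '0c' repeated 2 times; then one or more of a word character, then the literal 'oq' (captured); then zero or more of a non-digit (non-capturing group); then anchored at the end.
Matches: at [0:51] match 'c25kd0c0ckYhoq h78-moakd0c0cB5Eoqfyk26zkd0c0coBoqpl', group 1 = 'oBoq'.
One capturing group, so `findall` returns just the captured substring from the one match — 1 in all.

['oBoq']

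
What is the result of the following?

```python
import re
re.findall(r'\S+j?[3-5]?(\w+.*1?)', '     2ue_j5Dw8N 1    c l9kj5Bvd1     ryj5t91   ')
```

['N 1    c l9kj5Bvd1     ryj5t91   ']

Pattern: one or more of a non-whitespace character, then optionally the literal 'j', then optionally a character in [3-5]; then one or more of a word character, then zero or more of any character, then optionally a literal '1' (captured).
Scanning left to right: at [5:47] match '2ue_j5Dw8N 1    c l9kj5Bvd1     ryj5t91   ', group 1 = 'N 1    c l9kj5Bvd1     ryj5t91   '.
One capturing group, so `findall` returns just the captured substring from the one match — 1 in all.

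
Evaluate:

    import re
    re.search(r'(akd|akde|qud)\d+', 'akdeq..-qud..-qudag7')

None

`re.search` tries every starting position until one works.
Here no position works, so the call returns None.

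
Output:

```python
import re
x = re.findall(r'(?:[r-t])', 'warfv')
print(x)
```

The pattern matches a character in [r-t] (non-capturing group).
Scanning left to right: at [2:3] → 'r'.
With no groups in the pattern, `findall` gives back each whole match — 1 here.

['r']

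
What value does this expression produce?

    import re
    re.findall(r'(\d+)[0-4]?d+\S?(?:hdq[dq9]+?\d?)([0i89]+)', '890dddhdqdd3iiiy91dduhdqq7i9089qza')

Pattern: one or more of a digit (captured); then optionally a character in [0-4], then one or more of the literal 'd', then optionally a non-whitespace character; then the literal 'hdq', then one or more of one of [dq9] (lazy), then optionally a digit (non-capturing group); then one or more of one of [0i89] (captured).
Walking the string: at [0:15] match '890dddhdqdd3iii', groups = ('890', 'iii'); at [16:31] match '91dduhdqq7i9089', groups = ('91', 'i9089').
`findall` packs the 2 group values into a tuple for every match.

[('890', 'iii'), ('91', 'i9089')]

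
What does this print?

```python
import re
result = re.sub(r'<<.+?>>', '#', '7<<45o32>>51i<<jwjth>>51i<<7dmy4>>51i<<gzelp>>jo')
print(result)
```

Matches: at [1:10] → '<<45o32>>'; at [13:22] → '<<jwjth>>'; at [25:34] → '<<7dmy4>>'; at [37:46] → '<<gzelp>>'.
`sub` substitutes '#' at each match site.

7#51i#51i#51i#jo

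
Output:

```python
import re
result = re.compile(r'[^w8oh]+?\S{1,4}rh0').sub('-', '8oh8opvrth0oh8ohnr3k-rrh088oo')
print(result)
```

8oh8opvrth0oh8oh-88oo

The pattern matches one or more of any character except [w8oh] (lazy); then 1 to 4 of a non-whitespace character, then the literal 'rh0'.
`sub` substitutes '-' at each match site.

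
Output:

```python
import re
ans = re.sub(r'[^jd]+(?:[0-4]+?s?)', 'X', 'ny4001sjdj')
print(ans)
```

Pattern: one or more of any character except [jd]; then one or more of a character in [0-4] (lazy), then optionally the literal 's' (non-capturing group).
Each match is replaced by 'X'.

Xjdj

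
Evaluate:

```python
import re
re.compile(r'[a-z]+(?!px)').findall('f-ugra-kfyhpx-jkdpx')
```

Because the assertion is negative and zero-width, positions next to the forbidden text are skipped.
`findall` yields the raw match text (4 of them) because the pattern has no groups.

['f', 'ugra', 'kfyhpx', 'jkdpx']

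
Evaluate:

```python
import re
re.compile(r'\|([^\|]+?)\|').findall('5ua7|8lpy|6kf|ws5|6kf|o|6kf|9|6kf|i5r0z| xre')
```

Because there's exactly one group, `findall` drops the full match and keeps group 1 from each hit.

['8lpy', 'ws5', 'o', '9', 'i5r0z']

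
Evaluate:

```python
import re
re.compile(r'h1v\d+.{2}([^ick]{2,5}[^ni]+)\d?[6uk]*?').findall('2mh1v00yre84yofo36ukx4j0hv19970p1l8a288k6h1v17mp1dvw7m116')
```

['e84yofo36ukx4j0hv19970p1l8a288k6h1v17mp1dvw7m116']

This matches the literal 'h1v', then one or more of a digit, then exactly 2 of any character; then 2 to 5 of any character except [ick], then one or more of any character except [ni] (captured); then optionally a digit, then zero or more of one of [6uk] (lazy).
With a single group, `findall` returns only what that group captured — 1 item.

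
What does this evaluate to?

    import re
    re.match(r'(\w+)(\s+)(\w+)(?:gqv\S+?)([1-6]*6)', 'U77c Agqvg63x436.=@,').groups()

('U77c', ' ', 'A', '6')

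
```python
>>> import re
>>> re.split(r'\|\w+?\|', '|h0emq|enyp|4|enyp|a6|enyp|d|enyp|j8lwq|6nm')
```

Matches to split on: at [0:7] → '|h0emq|'; at [11:14] → '|4|'; at [18:22] → '|a6|'; at [26:29] → '|d|'; at [33:40] → '|j8lwq|'.
The string is cut at each match, leaving 6 pieces.

['', 'enyp', 'enyp', 'enyp', 'enyp', '6nm']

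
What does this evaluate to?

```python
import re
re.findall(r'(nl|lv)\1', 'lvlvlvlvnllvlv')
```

A backreference is literal: `\1` must see the identical characters the first group matched.
Scanning left to right: at [0:4] match 'lvlv', group 1 = 'lv'; at [4:8] match 'lvlv', group 1 = 'lv'; at [10:14] match 'lvlv', group 1 = 'lv'.
One capturing group, so `findall` returns just the captured substring from each match — 3 in all.

['lv', 'lv', 'lv']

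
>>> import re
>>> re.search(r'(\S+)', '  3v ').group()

'3v'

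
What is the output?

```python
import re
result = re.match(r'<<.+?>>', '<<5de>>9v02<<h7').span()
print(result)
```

(0, 7)

`re.match` only tries the pattern at the start of the string.
The match spans [0:7] → '<<5de>>'.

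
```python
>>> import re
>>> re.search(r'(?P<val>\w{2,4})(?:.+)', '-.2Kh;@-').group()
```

'2Kh;@-'

Pattern: 2 to 4 of a word character (captured as 'val'); then one or more of any character (non-capturing group).
`re.search` scans for the first position where the pattern succeeds.
The match spans [2:8] → '2Kh;@-'.
Captured: group 1 = '2Kh'.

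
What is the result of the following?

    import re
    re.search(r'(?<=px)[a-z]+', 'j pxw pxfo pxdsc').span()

Because the assertion is zero-width, the text it checks is not consumed and won't appear in the result.
`re.search` scans for the first position where the pattern succeeds.
The match spans [4:5] → 'w'.

(4, 5)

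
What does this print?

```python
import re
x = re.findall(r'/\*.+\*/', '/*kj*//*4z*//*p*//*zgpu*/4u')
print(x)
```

['/*kj*//*4z*//*p*//*zgpu*/']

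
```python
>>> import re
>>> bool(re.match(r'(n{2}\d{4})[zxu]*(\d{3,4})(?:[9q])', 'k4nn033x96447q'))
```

`match` is anchored at position 0; if the pattern doesn't fit there, it returns None.
Here the string doesn't start with a match, so the call returns None, and `bool(None)` is False.

False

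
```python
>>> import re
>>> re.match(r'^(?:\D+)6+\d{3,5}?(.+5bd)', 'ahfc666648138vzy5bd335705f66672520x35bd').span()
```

(0, 39)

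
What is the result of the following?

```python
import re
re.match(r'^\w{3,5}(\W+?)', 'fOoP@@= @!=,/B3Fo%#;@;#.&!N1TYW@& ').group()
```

'fOoP@'

Pattern: anchored at the start of the string; then 3 to 5 of a word character; then one or more of a non-word character (lazy) (captured).
Because the quantifier is non-greedy, it stops expanding at the earliest point where the rest of the pattern can succeed.
With `match`, the pattern is implicitly anchored at the beginning.
The match spans [0:5] → 'fOoP@'.
Captured: group 1 = '@'.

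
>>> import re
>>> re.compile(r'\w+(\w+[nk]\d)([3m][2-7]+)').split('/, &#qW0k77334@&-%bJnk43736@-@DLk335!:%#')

['/, &#qW0k77334@&-%', 'nk4', '3736', '@-@', 'Lk3', '35', '!:%#']

Pattern: one or more of a word character; then one or more of a word character, then one of [nk], then a digit (captured); then one of [3m], then one or more of a character in [2-7] (captured).
`re.split` interleaves the captured-group text with the surrounding fragments.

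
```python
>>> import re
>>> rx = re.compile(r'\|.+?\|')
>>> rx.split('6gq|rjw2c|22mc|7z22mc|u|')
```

['6gq', '22mc', 'u|']

The `?` after the quantifier makes it lazy — it takes as little as possible before letting the rest of the pattern try.
The string is cut at each match, leaving 3 pieces.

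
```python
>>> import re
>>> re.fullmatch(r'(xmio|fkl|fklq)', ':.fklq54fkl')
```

None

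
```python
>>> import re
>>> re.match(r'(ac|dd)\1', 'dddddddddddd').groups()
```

('dd',)

A backreference is literal: `\1` must see the identical characters the first group matched.
`match` is anchored at position 0; if the pattern doesn't fit there, it returns None.
The match spans [0:4] → 'dddd'.
Captured: group 1 = 'dd'.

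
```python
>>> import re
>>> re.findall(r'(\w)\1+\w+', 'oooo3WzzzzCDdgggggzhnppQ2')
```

After group 1 captures some text, `\1` only succeeds where that same text appears again.
Because there's exactly one group, `findall` drops the full match and keeps group 1 from the one hit.

['o']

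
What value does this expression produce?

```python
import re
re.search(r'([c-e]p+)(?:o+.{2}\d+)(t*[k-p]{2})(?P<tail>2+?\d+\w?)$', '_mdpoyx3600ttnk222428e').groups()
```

Pattern: a character in [c-e], then one or more of the literal 'p' (captured); then one or more of a literal 'o', then exactly 2 of any character, then one or more of a digit (non-capturing group); then zero or more of the literal 't', then exactly 2 of a character in [k-p] (captured); then one or more of the literal '2' (lazy), then one or more of a digit, then optionally a word character (captured as 'tail'); then anchored at the end.
`re.search` scans for the first position where the pattern succeeds.
The match spans [2:22] → 'dpoyx3600ttnk222428e'.
Captured: group 1 = 'dp', group 2 = 'ttnk', group 3 = '222428e'.

('dp', 'ttnk', '222428e')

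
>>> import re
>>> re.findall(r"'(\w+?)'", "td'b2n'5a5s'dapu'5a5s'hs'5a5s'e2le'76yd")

Walking the string: at [2:7] match "'b2n'", group 1 = 'b2n'; at [11:17] match "'dapu'", group 1 = 'dapu'; at [21:25] match "'hs'", group 1 = 'hs'; at [29:35] match "'e2le'", group 1 = 'e2le'.
With a single group, `findall` returns only what that group captured — 4 items.

['b2n', 'dapu', 'hs', 'e2le']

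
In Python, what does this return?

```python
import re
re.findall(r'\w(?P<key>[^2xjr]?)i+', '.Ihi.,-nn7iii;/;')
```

['h', '7']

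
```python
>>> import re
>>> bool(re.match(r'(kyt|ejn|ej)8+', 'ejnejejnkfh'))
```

`re.match` only tries the pattern at the start of the string.
Here position 0 doesn't satisfy it, so the call returns None, and `bool(None)` is False.

False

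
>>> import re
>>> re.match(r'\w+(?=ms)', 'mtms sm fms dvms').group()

`match` is anchored at position 0; if the pattern doesn't fit there, it returns None.
The match spans [0:2] → 'mt'.

'mt'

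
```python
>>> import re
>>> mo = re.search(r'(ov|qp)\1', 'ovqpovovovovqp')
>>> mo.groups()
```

('ov',)

A backreference is literal: `\1` must see the identical characters the first group matched.
`search` walks the string left to right and returns the first match it finds.
The match spans [4:8] → 'ovov'.
Captured: group 1 = 'ov'.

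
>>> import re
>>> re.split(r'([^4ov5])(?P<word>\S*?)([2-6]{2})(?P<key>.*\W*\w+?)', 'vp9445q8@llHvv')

['v', 'p', '9', '44', '5q8@llHvv', '']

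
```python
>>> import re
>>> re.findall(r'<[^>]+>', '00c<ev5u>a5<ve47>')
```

Walking the string: at [3:9] → '<ev5u>'; at [11:17] → '<ve47>'.
With no groups in the pattern, `findall` gives back each whole match — 2 here.

['<ev5u>', '<ve47>']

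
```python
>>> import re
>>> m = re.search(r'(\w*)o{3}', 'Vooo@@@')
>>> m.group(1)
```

'V'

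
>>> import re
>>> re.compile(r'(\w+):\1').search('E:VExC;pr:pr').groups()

('pr',)

The match spans [7:12] → 'pr:pr'.
Captured: group 1 = 'pr'.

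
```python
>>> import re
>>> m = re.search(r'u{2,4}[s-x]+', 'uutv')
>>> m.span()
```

The match spans [0:4] → 'uutv'.

(0, 4)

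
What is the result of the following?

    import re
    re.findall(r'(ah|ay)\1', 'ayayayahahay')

['ay', 'ah']

A backreference is literal: `\1` must see the identical characters the first group matched.
Walking the string: at [0:4] match 'ayay', group 1 = 'ay'; at [6:10] match 'ahah', group 1 = 'ah'.
`findall` collects group 1 from each match (2 total).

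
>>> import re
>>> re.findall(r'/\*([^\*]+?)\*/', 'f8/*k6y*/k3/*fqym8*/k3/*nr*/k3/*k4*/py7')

['k6y', 'fqym8', 'nr', 'k4']

Walking the string: at [2:9] match '/*k6y*/', group 1 = 'k6y'; at [11:20] match '/*fqym8*/', group 1 = 'fqym8'; at [22:28] match '/*nr*/', group 1 = 'nr'; at [30:36] match '/*k4*/', group 1 = 'k4'.
Because there's exactly one group, `findall` drops the full match and keeps group 1 from each hit.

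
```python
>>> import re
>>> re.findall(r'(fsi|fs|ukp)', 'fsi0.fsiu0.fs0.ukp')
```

The regex engine tests alternatives in the order written; an earlier branch that matches wins even if a later one would match more.
Walking the string: at [0:3] match 'fsi', group 1 = 'fsi'; at [5:8] match 'fsi', group 1 = 'fsi'; at [11:13] match 'fs', group 1 = 'fs'; at [15:18] match 'ukp', group 1 = 'ukp'.
With a single group, `findall` returns only what that group captured — 4 items.

['fsi', 'fsi', 'fs', 'ukp']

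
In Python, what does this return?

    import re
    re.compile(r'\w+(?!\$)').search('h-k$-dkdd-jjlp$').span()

Because the assertion is negative and zero-width, positions next to the forbidden text are skipped.
`search` walks the string left to right and returns the first match it finds.
The match spans [0:1] → 'h'.

(0, 1)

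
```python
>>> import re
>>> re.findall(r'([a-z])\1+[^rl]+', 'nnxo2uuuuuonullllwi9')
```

['n', 'l']

`\1` is not a pattern — it's the concrete string captured by group 1, re-applied verbatim.
`findall` collects group 1 from each match (2 total).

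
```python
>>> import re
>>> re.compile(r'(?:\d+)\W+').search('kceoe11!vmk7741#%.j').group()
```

The match spans [5:8] → '11!'.

'11!'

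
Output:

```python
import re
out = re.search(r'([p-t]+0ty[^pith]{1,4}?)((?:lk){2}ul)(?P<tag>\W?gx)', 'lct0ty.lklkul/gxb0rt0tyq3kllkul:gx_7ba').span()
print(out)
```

Pattern: one or more of a character in [p-t], then the literal '0ty', then 1 to 4 of any character except [pith] (lazy) (captured); then the literal 'lk' repeated 2 times, then the literal 'ul' (captured); then optionally a non-word character, then the literal 'gx' (captured as 'tag').
`search` walks the string left to right and returns the first match it finds.
The match spans [2:16] → 't0ty.lklkul/gx'.
Captured: group 1 = 't0ty.', group 2 = 'lklkul', group 3 = '/gx'.

(2, 16)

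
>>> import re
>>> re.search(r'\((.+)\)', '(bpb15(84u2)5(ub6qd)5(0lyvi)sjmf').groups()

('bpb15(84u2)5(ub6qd)5(0lyvi',)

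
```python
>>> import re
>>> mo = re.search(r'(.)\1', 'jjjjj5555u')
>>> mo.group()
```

'jj'

`\1` has to match the exact text group 1 already captured.
`re.search` scans for the first position where the pattern succeeds.
The match spans [0:2] → 'jj'.
Captured: group 1 = 'j'.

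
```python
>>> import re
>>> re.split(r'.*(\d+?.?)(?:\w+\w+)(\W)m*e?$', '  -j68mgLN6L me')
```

['', '8m', ' ', '']

The pattern matches zero or more of any character; then one or more of a digit (lazy), then optionally any character (captured); then one or more of a word character, then one or more of a word character (non-capturing group); then a non-word character (captured); then zero or more of a literal 'm', then optionally the literal 'e'; then anchored at the end.
Matches to split on: at [0:15] → '  -j68mgLN6L me'.
The group in the pattern means `split` returns the separators' captures alongside the pieces.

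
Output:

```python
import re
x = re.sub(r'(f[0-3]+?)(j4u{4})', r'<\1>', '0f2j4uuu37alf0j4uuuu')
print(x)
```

0f2j4uuu37al<f0>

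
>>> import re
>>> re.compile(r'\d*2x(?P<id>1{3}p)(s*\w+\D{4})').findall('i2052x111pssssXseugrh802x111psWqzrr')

[('111p', 'ssssXseugrh802x111psWqzrr')]

This matches zero or more of a digit, then the literal '2x'; then exactly 3 of a literal '1', then the literal 'p' (captured as 'id'); then zero or more of a literal 's', then one or more of a word character, then exactly 4 of a non-digit (captured).
With 2 capturing groups, `findall` returns a 2-tuple per match.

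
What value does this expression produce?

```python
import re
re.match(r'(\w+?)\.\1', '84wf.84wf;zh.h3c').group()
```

'84wf.84wf'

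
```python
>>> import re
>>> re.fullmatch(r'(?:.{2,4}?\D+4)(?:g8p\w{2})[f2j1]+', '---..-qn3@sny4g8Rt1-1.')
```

None

This matches 2 to 4 of any character (lazy), then one or more of a non-digit, then the literal '4' (non-capturing group); then the literal 'g8p', then exactly 2 of a word character (non-capturing group); then one or more of one of [f2j1].
`re.fullmatch` requires the pattern to consume the entire string.
Here the string isn't matched end-to-end, so the call returns None.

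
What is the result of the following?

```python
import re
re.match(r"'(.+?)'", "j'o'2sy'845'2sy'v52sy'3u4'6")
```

`match` is anchored at position 0; if the pattern doesn't fit there, it returns None.
Here position 0 doesn't satisfy it, so the call returns None.

None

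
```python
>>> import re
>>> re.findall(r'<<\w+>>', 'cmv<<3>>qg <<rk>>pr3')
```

['<<3>>', '<<rk>>']

`findall` yields the raw match text (2 of them) because the pattern has no groups.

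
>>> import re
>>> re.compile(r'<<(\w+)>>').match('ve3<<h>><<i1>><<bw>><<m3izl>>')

`re.match` only tries the pattern at the start of the string.
Here the string doesn't start with a match, so the call returns None.

None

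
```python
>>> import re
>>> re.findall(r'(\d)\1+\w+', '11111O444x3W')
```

['1']

`\1` is not a pattern — it's the concrete string captured by group 1, re-applied verbatim.
`findall` collects group 1 from the one match (1 total).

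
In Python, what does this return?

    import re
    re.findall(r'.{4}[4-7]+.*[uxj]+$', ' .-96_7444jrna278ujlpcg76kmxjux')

[' .-96_7444jrna278ujlpcg76kmxjux']

This matches exactly 4 of any character, then one or more of a character in [4-7]; then zero or more of any character; then one or more of one of [uxj]; then anchored at the end.
Walking the string: at [0:31] → ' .-96_7444jrna278ujlpcg76kmxjux'.
Since nothing is captured, `findall` lists the 1 matched substring directly.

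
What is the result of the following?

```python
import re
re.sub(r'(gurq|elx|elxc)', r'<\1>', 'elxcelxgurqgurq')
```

'<elx>c<elx><gurq><gurq>'

The regex engine tests alternatives in the order written; an earlier branch that matches wins even if a later one would match more.
`\1` in the replacement pulls in group 1's text for each match.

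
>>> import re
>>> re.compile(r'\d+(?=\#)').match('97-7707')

None

Because the assertion is zero-width, the text it checks is not consumed and won't appear in the result.
`match` is anchored at position 0; if the pattern doesn't fit there, it returns None.
Here the pattern fails at index 0, so the call returns None.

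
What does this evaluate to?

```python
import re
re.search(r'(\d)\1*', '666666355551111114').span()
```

`\1` is not a pattern — it's the concrete string captured by group 1, re-applied verbatim.
`search` walks the string left to right and returns the first match it finds.
The match spans [0:6] → '666666'.
Captured: group 1 = '6'.

(0, 6)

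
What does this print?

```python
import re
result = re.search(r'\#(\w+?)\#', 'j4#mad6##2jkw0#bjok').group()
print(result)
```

Unlike `match`, `search` isn't anchored — it looks for the pattern anywhere in the string.
The match spans [2:8] → '#mad6#'.
Captured: group 1 = 'mad6'.

#mad6#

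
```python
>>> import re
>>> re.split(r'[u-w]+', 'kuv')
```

['k', '']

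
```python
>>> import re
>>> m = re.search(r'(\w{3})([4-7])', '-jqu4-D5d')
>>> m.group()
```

'jqu4'

The pattern matches exactly 3 of a word character (captured); then a character in [4-7] (captured).
Unlike `match`, `search` isn't anchored — it looks for the pattern anywhere in the string.
The match spans [1:5] → 'jqu4'.
Captured: group 1 = 'jqu', group 2 = '4'.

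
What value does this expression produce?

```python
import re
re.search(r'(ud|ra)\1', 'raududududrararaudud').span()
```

(2, 6)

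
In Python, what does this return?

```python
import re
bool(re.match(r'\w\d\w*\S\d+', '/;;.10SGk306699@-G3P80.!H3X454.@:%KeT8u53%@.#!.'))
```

The pattern matches a word character, then a digit, then zero or more of a word character; then a non-whitespace character, then one or more of a digit.
`re.match` won't scan ahead — the pattern has to work from the very first character.
Here the string doesn't start with a match, so the call returns None, and `bool(None)` is False.

False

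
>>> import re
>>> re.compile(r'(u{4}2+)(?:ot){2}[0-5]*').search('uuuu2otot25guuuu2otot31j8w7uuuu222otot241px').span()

(0, 11)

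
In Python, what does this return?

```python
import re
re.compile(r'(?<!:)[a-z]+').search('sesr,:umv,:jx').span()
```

The negative lookaround is zero-width — it rules out positions where the adjacent text would match, without consuming anything.
The match spans [0:4] → 'sesr'.

(0, 4)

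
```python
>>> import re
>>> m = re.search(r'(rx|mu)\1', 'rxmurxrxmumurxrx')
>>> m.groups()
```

After group 1 captures some text, `\1` only succeeds where that same text appears again.
`re.search` tries every starting position until one works.
The match spans [4:8] → 'rxrx'.
Captured: group 1 = 'rx'.

('rx',)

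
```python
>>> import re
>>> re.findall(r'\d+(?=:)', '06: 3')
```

['06']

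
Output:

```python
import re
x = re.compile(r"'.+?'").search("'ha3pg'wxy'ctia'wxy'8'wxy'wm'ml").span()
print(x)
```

(0, 7)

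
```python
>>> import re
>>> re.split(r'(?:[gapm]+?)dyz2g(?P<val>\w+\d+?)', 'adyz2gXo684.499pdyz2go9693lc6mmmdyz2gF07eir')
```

Pattern: one or more of one of [gapm] (lazy) (non-capturing group); then the literal 'dy', then the literal 'z2g'; then one or more of a word character, then one or more of a digit (lazy) (captured as 'val').
Matches to split on: at [0:11] → 'adyz2gXo684'; at [15:40] → 'pdyz2go9693lc6mmmdyz2gF07'.
With a capturing group present, the delimiter's captured portion is kept in the result list.

['', 'Xo684', '.499', 'o9693lc6mmmdyz2gF07', 'eir']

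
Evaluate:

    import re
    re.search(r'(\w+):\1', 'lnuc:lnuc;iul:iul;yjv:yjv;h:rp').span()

A backreference is literal: `\1` must see the identical characters the first group matched.
The match spans [0:9] → 'lnuc:lnuc'.

(0, 9)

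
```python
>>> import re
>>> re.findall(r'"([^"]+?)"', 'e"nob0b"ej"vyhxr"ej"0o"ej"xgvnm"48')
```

['nob0b', 'vyhxr', '0o', 'xgvnm']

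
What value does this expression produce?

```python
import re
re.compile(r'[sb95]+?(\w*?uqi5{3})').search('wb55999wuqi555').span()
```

(1, 14)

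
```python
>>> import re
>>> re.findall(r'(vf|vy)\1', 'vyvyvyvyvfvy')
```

['vy', 'vy']

After group 1 captures some text, `\1` only succeeds where that same text appears again.
Walking the string: at [0:4] match 'vyvy', group 1 = 'vy'; at [4:8] match 'vyvy', group 1 = 'vy'.
One capturing group, so `findall` returns just the captured substring from each match — 2 in all.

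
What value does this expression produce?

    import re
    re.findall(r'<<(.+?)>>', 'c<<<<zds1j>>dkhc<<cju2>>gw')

['<<zds1j', 'cju2']

A non-greedy quantifier consumes as few characters as it can — just enough that the remainder of the pattern still matches from where it stops; whatever follows it matches normally.
Scanning left to right: at [1:12] match '<<<<zds1j>>', group 1 = '<<zds1j'; at [16:24] match '<<cju2>>', group 1 = 'cju2'.
With a single group, `findall` returns only what that group captured — 2 items.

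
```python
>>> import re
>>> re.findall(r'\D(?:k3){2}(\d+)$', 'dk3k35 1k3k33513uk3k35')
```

['5']

This matches a non-digit, then the literal 'k3' repeated 2 times; then one or more of a digit (captured); then anchored at the end.
Walking the string: at [16:22] match 'uk3k35', group 1 = '5'.
Because there's exactly one group, `findall` drops the full match and keeps group 1 from the one hit.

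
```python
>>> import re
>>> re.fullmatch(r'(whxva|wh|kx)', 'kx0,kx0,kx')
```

`re.fullmatch` is like wrapping the pattern in `^…$` (in single-line mode).
Here there's no way to consume every character, so the call returns None.

None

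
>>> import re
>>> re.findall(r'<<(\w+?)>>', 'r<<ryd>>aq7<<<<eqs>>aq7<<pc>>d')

Walking the string: at [1:8] match '<<ryd>>', group 1 = 'ryd'; at [13:20] match '<<eqs>>', group 1 = 'eqs'; at [23:29] match '<<pc>>', group 1 = 'pc'.
Because there's exactly one group, `findall` drops the full match and keeps group 1 from each hit.

['ryd', 'eqs', 'pc']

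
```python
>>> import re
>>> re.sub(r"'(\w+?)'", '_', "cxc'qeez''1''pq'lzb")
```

'cxc___lzb'

Each match is replaced by '_'.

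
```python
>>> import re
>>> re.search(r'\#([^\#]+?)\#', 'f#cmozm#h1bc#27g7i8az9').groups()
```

('cmozm',)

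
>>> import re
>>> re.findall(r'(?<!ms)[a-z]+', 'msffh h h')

`(?!…)`/`(?<!…)` only lets a position through if the neighbouring text does NOT match; no characters are consumed.
`findall` yields the raw match text (3 of them) because the pattern has no groups.

['msffh', 'h', 'h']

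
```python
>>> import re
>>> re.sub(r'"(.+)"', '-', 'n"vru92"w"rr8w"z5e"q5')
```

'n-q5'

Matches: at [1:19] → '"vru92"w"rr8w"z5e"'.
`sub` substitutes '-' at each match site.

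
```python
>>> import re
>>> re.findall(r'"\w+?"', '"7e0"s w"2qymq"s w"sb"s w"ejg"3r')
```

`findall` yields the raw match text (4 of them) because the pattern has no groups.

['"7e0"', '"2qymq"', '"sb"', '"ejg"']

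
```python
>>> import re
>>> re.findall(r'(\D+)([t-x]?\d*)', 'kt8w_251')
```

2 groups means each result is a tuple of 2 captured strings — 2 here.

[('kt', '8'), ('w_', '251')]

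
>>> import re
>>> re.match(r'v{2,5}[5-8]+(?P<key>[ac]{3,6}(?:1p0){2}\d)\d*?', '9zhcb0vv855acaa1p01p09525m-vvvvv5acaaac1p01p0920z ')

None

`re.match` won't scan ahead — the pattern has to work from the very first character.
Here the pattern fails at index 0, so the call returns None.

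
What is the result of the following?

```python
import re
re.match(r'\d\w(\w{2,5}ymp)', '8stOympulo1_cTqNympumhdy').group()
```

'8stOymp'

This matches a digit, then a word character; then 2 to 5 of a word character, then the literal 'ymp' (captured).
`re.match` only tries the pattern at the start of the string.
The match spans [0:7] → '8stOymp'.
Captured: group 1 = 'tOymp'.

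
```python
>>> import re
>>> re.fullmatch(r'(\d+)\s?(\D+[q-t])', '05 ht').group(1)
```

'05'

Pattern: one or more of a digit (captured); then optionally whitespace; then one or more of a non-digit, then a character in [q-t] (captured).
`fullmatch` succeeds only if the pattern covers the string from start to end.
The match spans [0:5] → '05 ht'.
Captured: group 1 = '05', group 2 = 'ht'.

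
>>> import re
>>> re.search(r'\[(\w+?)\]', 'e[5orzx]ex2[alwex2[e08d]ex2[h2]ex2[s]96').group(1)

'5orzx'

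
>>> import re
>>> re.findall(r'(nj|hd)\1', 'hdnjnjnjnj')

['nj', 'nj']

A backreference is literal: `\1` must see the identical characters the first group matched.
Matches: at [2:6] match 'njnj', group 1 = 'nj'; at [6:10] match 'njnj', group 1 = 'nj'.
`findall` collects group 1 from each match (2 total).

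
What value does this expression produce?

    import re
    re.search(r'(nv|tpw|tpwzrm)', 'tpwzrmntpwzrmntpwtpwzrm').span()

(0, 3)

`|` is ordered: at each position the engine commits to the first alternative that works.
The match spans [0:3] → 'tpw'.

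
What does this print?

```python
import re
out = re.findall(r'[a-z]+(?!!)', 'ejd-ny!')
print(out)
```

['ejd', 'n']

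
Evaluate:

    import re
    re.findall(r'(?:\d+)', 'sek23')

This matches one or more of a digit (non-capturing group).
Walking the string: at [3:5] → '23'.
With no groups in the pattern, `findall` gives back each whole match — 1 here.

['23']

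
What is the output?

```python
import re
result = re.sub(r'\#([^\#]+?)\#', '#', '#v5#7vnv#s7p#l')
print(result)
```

#7vnv#l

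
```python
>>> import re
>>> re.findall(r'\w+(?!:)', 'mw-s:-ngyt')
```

['mw', 'ngyt']

The negative lookaround is zero-width — it rules out positions where the adjacent text would match, without consuming anything.
Walking the string: at [0:2] → 'mw'; at [6:10] → 'ngyt'.
`findall` yields the raw match text (2 of them) because the pattern has no groups.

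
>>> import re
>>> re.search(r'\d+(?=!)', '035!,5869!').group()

The positive lookaround only admits positions where the adjacent text matches; those characters stay outside the span.
`re.search` scans for the first position where the pattern succeeds.
The match spans [0:3] → '035'.

'035'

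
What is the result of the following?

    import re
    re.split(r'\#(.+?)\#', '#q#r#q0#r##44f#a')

Matches to split on: at [0:3] → '#q#'; at [4:8] → '#q0#'; at [9:15] → '##44f#'.
With a capturing group present, the delimiter's captured portion is kept in the result list.

['', 'q', 'r', 'q0', 'r', '#44f', 'a']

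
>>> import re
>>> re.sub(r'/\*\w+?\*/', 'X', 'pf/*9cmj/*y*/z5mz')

`sub` substitutes 'X' at each match site.

'pf/*9cmjXz5mz'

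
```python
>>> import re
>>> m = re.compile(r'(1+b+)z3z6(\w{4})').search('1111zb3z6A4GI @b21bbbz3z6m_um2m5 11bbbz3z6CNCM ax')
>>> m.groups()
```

('1bbb', 'm_um')

Pattern: one or more of a literal '1', then one or more of a literal 'b' (captured); then the literal 'z3z', then a literal '6'; then exactly 4 of a word character (captured).
`re.search` tries every starting position until one works.
The match spans [17:29] → '1bbbz3z6m_um'.
Captured: group 1 = '1bbb', group 2 = 'm_um'.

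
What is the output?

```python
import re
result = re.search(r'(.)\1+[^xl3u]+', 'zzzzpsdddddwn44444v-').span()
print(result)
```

A backreference is literal: `\1` must see the identical characters the first group matched.
The match spans [0:20] → 'zzzzpsdddddwn44444v-'.

(0, 20)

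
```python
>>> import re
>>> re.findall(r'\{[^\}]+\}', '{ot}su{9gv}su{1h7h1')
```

['{ot}', '{9gv}']

With no groups in the pattern, `findall` gives back each whole match — 2 here.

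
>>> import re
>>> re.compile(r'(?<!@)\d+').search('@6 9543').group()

'9543'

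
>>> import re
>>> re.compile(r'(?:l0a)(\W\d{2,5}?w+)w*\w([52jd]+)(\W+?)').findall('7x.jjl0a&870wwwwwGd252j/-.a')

[('&870wwwww', 'd252j', '/')]

A non-greedy quantifier consumes as few characters as it can — just enough that the remainder of the pattern still matches from where it stops; whatever follows it matches normally.
`findall` packs the 3 group values into a tuple for every match.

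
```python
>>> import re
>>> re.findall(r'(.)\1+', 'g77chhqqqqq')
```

['7', 'h', 'q']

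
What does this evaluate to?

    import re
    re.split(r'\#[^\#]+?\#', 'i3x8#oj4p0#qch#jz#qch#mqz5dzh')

Matches to split on: at [4:11] → '#oj4p0#'; at [14:18] → '#jz#'.
Each match becomes a cut point; 3 segments remain.

['i3x8', 'qch', 'qch#mqz5dzh']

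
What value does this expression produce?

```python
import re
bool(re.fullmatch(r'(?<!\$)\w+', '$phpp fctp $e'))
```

False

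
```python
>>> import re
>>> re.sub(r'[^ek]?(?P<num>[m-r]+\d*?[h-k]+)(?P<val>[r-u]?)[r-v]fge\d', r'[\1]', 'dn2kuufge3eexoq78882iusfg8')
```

'[n2k]eexoq78882iusfg8'

The pattern matches optionally any character except [ek]; then one or more of a character in [m-r], then zero or more of a digit (lazy), then one or more of a character in [h-k] (captured as 'num'); then optionally a character in [r-u] (captured as 'val'); then a character in [r-v], then the literal 'fge', then a digit.
Matches: at [0:10] → 'dn2kuufge3'.
The replacement refers to a captured group, so each match is rewritten using its own captured text.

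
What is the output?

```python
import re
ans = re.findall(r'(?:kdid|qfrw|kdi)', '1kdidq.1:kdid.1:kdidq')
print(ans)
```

['kdid', 'kdid', 'kdid']

The regex engine tests alternatives in the order written; an earlier branch that matches wins even if a later one would match more.
Walking the string: at [1:5] → 'kdid'; at [9:13] → 'kdid'; at [16:20] → 'kdid'.
With no groups in the pattern, `findall` gives back each whole match — 3 here.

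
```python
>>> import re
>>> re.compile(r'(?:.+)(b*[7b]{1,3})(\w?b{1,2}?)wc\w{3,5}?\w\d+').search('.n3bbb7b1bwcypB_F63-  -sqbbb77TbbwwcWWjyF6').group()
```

'.n3bbb7b1bwcypB_F63'

This matches one or more of any character (non-capturing group); then zero or more of the literal 'b', then 1 to 3 of one of [7b] (captured); then optionally a word character, then 1 to 2 of a literal 'b' (lazy) (captured); then the literal 'wc', then 3 to 5 of a word character (lazy); then a word character, then one or more of a digit.
The match spans [0:19] → '.n3bbb7b1bwcypB_F63'.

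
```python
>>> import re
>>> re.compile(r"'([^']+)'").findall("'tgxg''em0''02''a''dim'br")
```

['tgxg', 'em0', '02', 'a', 'dim']

Scanning left to right: at [0:6] match "'tgxg'", group 1 = 'tgxg'; at [6:11] match "'em0'", group 1 = 'em0'; at [11:15] match "'02'", group 1 = '02'; at [15:18] match "'a'", group 1 = 'a'; at [18:23] match "'dim'", group 1 = 'dim'.
Because there's exactly one group, `findall` drops the full match and keeps group 1 from each hit.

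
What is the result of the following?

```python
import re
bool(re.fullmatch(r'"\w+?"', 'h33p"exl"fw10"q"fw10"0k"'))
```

`re.fullmatch` is like wrapping the pattern in `^…$` (in single-line mode).
Here there's no way to consume every character, so the call returns None, and `bool(None)` is False.

False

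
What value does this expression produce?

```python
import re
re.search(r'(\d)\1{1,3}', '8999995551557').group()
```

'9999'

After group 1 captures some text, `\1` only succeeds where that same text appears again.
The match spans [1:5] → '9999'.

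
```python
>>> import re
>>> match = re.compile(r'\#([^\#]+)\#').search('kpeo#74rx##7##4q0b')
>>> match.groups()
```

The match spans [4:10] → '#74rx#'.
Captured: group 1 = '74rx'.

('74rx',)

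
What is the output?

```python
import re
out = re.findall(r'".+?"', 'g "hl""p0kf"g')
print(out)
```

['"hl"', '"p0kf"']

With no groups in the pattern, `findall` gives back each whole match — 2 here.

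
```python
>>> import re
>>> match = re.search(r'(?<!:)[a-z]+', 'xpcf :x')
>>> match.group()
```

'xpcf'

A negative assertion filters positions out without eating any characters.
The match spans [0:4] → 'xpcf'.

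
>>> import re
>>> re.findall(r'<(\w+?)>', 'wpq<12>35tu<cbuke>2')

Matches: at [3:7] match '<12>', group 1 = '12'; at [11:18] match '<cbuke>', group 1 = 'cbuke'.
`findall` collects group 1 from each match (2 total).

['12', 'cbuke']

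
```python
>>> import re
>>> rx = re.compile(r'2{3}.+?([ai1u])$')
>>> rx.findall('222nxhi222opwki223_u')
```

['u']

Pattern: exactly 3 of the literal '2', then one or more of any character (lazy); then one of [ai1u] (captured); then anchored at the end.
Walking the string: at [0:20] match '222nxhi222opwki223_u', group 1 = 'u'.
Because there's exactly one group, `findall` drops the full match and keeps group 1 from the one hit.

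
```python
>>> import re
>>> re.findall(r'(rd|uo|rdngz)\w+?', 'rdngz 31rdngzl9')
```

Branches in `(...|...)` are attempted left-to-right; the first branch that allows the whole pattern to succeed is taken.
Scanning left to right: at [0:3] match 'rdn', group 1 = 'rd'; at [8:11] match 'rdn', group 1 = 'rd'.
Because there's exactly one group, `findall` drops the full match and keeps group 1 from each hit.

['rd', 'rd']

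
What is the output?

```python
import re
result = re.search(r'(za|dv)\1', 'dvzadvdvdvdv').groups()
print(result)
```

The match spans [4:8] → 'dvdv'.
Captured: group 1 = 'dv'.

('dv',)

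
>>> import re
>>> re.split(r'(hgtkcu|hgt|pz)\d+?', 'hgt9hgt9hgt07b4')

['', 'hgt', '', 'hgt', '', 'hgt', '7b4']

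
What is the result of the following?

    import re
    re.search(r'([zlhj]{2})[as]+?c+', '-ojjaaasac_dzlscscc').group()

'jjaaasac'

Pattern: exactly 2 of one of [zlhj] (captured); then one or more of one of [as] (lazy), then one or more of the literal 'c'.
The match spans [2:10] → 'jjaaasac'.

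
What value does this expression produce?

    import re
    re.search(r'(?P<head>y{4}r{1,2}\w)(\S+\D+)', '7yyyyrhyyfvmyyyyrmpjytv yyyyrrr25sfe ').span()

This matches exactly 4 of the literal 'y', then 1 to 2 of the literal 'r', then a word character (captured as 'head'); then one or more of a non-whitespace character, then one or more of a non-digit (captured).
`search` walks the string left to right and returns the first match it finds.
The match spans [1:31] → 'yyyyrhyyfvmyyyyrmpjytv yyyyrrr'.
Captured: group 1 = 'yyyyrh', group 2 = 'yyfvmyyyyrmpjytv yyyyrrr'.

(1, 31)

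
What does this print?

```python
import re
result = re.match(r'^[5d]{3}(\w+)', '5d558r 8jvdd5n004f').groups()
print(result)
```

This matches anchored at the start of the string; then exactly 3 of one of [5d]; then one or more of a word character (captured).
With `match`, the pattern is implicitly anchored at the beginning.
The match spans [0:6] → '5d558r'.
Captured: group 1 = '58r'.

('58r',)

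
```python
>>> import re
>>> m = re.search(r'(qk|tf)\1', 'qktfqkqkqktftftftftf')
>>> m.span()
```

After group 1 captures some text, `\1` only succeeds where that same text appears again.
Unlike `match`, `search` isn't anchored — it looks for the pattern anywhere in the string.
The match spans [4:8] → 'qkqk'.
Captured: group 1 = 'qk'.

(4, 8)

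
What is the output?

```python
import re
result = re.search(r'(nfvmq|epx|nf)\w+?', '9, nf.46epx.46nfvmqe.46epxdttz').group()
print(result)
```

nfvmqe

Alternation isn't longest-match — the leftmost alternative that fits at this position is chosen.
The match spans [14:20] → 'nfvmqe'.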